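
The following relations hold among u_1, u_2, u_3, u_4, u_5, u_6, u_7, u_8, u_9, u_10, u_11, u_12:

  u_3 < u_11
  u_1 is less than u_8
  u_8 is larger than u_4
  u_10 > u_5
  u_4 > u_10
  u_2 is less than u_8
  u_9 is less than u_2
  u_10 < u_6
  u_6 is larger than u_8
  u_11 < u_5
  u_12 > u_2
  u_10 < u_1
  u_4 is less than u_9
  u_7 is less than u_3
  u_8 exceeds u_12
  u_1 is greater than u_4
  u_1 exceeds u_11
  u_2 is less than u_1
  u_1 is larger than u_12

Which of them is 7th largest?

u_4

The consecutive relations fix a unique order: u_7 < u_3 < u_11 < u_5 < u_10 < u_4 < u_9 < u_2 < u_12 < u_1 < u_8 < u_6.
Counting 7 from the largest end gives u_4.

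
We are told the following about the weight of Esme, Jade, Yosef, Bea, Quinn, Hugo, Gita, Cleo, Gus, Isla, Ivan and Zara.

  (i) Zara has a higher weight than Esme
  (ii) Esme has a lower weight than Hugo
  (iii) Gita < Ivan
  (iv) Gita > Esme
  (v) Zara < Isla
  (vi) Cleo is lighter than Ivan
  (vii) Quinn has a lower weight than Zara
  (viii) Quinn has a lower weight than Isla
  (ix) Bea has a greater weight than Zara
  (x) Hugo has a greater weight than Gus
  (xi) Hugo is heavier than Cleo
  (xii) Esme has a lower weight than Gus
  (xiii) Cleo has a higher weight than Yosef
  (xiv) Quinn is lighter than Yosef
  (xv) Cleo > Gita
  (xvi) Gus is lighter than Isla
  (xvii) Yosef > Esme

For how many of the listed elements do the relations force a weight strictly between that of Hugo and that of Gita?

1

The relations place Gita below Hugo. An element lies strictly between them when it is forced above Gita and also forced below Hugo.
Above Gita: {Cleo, Ivan}. Below Hugo: {Esme, Quinn, Yosef, Gus, Cleo}.
Intersection: {Cleo} — 1.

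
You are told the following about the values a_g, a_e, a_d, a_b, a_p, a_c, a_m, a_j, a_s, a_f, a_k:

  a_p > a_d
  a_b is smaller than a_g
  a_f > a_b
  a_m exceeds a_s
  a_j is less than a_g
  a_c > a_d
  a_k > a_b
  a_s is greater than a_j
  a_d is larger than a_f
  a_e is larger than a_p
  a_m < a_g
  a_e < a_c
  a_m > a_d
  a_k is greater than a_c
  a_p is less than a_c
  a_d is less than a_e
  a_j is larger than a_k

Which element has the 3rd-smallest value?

a_d

The consecutive relations fix a unique order: a_b < a_f < a_d < a_p < a_e < a_c < a_k < a_j < a_s < a_m < a_g.
Counting 3 from the smallest end gives a_d.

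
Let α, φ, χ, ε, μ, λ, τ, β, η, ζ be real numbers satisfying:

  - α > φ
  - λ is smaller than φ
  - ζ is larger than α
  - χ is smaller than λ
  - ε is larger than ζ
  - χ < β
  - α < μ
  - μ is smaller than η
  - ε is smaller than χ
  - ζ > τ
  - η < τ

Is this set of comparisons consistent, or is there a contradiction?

We have χ < λ stated directly, yet also λ < φ < α < μ < η < τ < ζ < ε < χ by chaining the others — so λ < χ. Contradiction.

inconsistent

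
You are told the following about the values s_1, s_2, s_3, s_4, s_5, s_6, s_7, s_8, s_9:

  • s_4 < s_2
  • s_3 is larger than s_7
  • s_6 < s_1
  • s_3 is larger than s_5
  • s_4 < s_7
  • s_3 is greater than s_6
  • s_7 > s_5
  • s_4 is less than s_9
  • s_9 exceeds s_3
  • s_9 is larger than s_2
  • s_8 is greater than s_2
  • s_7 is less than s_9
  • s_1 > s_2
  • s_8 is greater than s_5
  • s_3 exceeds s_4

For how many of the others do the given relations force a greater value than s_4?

6

The elements the relations force above s_4 are s_2, s_7, s_8, s_3, s_9, s_1 — no chain reaches any other.
That is 6.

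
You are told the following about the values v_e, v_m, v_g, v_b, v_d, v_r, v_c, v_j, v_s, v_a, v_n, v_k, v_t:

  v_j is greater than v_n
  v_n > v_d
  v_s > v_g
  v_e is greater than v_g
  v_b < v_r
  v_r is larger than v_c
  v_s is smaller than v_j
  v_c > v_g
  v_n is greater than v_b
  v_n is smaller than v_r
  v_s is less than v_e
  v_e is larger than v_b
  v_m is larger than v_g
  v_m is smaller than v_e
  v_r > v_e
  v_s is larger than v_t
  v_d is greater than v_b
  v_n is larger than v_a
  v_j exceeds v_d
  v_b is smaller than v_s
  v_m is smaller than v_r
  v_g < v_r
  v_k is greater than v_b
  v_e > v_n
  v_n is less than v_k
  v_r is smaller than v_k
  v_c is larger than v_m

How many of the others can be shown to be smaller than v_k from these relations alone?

From v_k the given relations immediately reach v_b, v_n, v_r.
From those, v_a, v_g, v_m, v_d, v_e, v_c — 9 in total.
From those, v_s — 10 in total.
From those, v_t — 11 in total.
No other element is forced below v_k by the given relations, so the count is 11.

11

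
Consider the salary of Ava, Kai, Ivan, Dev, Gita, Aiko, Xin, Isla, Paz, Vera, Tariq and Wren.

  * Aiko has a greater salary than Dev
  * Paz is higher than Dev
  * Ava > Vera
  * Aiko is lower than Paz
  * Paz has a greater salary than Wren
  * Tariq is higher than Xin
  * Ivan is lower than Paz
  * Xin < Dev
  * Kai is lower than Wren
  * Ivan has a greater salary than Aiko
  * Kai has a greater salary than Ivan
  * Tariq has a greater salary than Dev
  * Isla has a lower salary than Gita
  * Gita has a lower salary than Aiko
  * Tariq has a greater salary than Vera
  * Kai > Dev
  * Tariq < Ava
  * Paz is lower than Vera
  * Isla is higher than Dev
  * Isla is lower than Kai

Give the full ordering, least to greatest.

Xin < Dev < Isla < Gita < Aiko < Ivan < Kai < Wren < Paz < Vera < Tariq < Ava

Each adjacent pair is fixed by a given relation: Xin < Dev; Dev < Isla; Isla < Gita; Gita < Aiko; Aiko < Ivan; Ivan < Kai; Kai < Wren; Wren < Paz; Paz < Vera; Vera < Tariq; Tariq < Ava. Chaining them end to end gives the full order.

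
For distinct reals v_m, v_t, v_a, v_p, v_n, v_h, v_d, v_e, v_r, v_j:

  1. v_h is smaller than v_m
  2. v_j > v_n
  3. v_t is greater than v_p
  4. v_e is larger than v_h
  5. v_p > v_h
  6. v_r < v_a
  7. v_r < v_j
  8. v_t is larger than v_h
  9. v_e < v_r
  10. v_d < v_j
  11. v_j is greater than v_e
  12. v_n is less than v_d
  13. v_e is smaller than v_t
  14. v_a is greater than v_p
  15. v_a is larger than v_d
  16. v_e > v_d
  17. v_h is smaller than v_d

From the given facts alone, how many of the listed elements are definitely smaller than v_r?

Directly below v_r: v_e.
One step further: v_h, v_d (3 so far).
One step further: v_n (4 so far).
No other element is forced below v_r by the given relations, so the count is 4.

4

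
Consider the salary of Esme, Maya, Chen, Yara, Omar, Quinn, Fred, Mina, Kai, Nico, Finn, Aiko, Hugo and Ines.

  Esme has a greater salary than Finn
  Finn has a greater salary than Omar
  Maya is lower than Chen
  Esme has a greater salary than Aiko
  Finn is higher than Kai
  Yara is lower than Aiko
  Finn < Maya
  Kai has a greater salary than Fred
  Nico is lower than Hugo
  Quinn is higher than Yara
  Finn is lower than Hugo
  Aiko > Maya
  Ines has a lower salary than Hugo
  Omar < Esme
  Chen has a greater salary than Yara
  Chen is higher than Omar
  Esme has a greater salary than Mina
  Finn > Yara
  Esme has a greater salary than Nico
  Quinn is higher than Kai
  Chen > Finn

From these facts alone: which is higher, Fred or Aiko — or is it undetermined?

The relevant relations are Fred < Kai; Kai < Finn; Finn < Maya; Maya < Aiko.
Chaining these gives Fred < Kai < Finn < Maya < Aiko.
So Aiko is higher.

Aiko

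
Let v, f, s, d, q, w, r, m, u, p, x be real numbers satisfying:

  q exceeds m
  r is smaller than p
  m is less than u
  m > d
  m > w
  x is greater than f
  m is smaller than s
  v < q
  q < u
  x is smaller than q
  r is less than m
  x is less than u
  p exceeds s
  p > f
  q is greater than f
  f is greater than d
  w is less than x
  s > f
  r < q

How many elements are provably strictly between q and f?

1

The relations place f below q. An element lies strictly between them when it is forced above f and also forced below q.
Above f: {x, s, p, u}. Below q: {d, w, x, r, v, m}.
Intersection: {x} — 1.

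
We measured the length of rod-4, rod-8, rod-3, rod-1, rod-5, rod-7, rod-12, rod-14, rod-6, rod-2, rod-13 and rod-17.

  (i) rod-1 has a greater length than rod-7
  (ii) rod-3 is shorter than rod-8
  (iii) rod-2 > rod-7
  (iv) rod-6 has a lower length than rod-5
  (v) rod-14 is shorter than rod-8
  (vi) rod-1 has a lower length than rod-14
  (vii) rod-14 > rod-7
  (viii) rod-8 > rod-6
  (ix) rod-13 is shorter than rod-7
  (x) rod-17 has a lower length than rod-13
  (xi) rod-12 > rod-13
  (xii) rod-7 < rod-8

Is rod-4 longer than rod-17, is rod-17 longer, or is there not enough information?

Following every chain through rod-17: above rod-17 we get rod-13, rod-7, rod-1, rod-12, rod-14, rod-8, rod-2.
rod-4 is not reached, and no chain runs the other way from rod-4 to rod-17.
So the given relations leave the order of rod-17 and rod-4 undetermined.

undetermined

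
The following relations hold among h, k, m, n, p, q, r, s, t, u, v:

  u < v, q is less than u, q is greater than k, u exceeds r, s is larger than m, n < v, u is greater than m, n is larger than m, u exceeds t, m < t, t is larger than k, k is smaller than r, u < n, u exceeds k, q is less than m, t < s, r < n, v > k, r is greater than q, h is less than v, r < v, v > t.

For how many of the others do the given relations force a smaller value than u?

The elements the relations force below u are k, q, r, m, t — no chain reaches any other.
That is 5.

5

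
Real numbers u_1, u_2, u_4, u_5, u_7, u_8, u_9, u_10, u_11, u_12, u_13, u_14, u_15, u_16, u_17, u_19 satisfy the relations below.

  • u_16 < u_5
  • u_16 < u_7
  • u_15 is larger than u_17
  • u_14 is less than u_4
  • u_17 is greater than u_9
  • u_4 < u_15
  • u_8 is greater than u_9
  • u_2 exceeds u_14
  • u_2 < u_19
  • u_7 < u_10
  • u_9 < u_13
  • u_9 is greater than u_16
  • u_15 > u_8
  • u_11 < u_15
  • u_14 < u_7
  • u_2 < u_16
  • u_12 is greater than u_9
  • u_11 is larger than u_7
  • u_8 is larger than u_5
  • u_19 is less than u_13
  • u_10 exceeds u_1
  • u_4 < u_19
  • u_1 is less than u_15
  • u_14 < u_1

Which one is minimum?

u_14

Chaining upward from u_14: directly above it, u_2, u_4, u_1, u_7; then u_16, u_19, u_10, u_11, u_15; then u_9, u_5, u_13; then u_8, u_17, u_12.
That covers every other element, and nothing is given below u_14, so u_14 is the minimum.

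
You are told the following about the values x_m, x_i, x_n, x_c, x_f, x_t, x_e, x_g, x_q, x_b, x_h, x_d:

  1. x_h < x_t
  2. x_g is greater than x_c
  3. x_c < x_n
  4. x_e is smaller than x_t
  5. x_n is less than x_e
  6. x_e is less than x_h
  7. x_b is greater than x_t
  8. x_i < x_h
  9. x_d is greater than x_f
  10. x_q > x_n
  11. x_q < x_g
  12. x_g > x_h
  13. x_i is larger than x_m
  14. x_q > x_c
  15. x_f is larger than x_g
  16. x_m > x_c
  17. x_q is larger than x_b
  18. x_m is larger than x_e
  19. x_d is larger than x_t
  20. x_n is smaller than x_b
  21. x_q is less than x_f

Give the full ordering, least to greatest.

The consecutive links are each given: x_c < x_n; x_n < x_e; x_e < x_m; x_m < x_i; x_i < x_h; x_h < x_t; x_t < x_b; x_b < x_q; x_q < x_g; x_g < x_f; x_f < x_d.

x_c < x_n < x_e < x_m < x_i < x_h < x_t < x_b < x_q < x_g < x_f < x_d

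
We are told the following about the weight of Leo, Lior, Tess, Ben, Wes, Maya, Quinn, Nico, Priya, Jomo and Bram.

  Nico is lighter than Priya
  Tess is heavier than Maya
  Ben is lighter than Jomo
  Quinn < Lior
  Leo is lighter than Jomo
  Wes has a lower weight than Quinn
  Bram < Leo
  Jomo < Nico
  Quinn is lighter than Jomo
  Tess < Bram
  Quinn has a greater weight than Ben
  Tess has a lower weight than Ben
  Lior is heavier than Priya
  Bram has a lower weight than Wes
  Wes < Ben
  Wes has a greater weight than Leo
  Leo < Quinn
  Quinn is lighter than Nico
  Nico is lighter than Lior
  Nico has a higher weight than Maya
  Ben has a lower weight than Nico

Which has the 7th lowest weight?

The consecutive relations fix a unique order: Maya < Tess < Bram < Leo < Wes < Ben < Quinn < Jomo < Nico < Priya < Lior.
The 7th smallest is Quinn.

Quinn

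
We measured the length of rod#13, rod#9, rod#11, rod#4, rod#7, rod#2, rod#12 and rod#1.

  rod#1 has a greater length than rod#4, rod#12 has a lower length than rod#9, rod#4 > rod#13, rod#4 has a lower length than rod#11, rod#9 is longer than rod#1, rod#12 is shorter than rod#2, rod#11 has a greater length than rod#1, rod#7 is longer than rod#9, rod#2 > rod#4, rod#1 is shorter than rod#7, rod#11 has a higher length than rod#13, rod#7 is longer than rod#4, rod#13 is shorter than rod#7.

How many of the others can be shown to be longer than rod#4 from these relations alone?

Directly above rod#4: rod#2, rod#1, rod#11, rod#7.
One step further: rod#9 (5 so far).
Nothing else is reachable above rod#4; 5 in all.

5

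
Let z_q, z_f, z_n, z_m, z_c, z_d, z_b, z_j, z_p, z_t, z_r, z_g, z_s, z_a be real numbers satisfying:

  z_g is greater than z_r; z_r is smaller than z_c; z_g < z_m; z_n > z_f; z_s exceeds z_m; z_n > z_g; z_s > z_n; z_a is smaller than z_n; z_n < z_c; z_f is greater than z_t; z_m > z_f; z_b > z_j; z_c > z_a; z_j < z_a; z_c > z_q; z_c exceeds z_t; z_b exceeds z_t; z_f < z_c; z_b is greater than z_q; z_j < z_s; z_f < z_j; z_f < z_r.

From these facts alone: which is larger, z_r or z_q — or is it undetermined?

undetermined

Following every chain through z_q: above z_q we get z_c, z_b.
z_r is not reached, and no chain runs the other way from z_r to z_q.
So the given relations leave the order of z_q and z_r undetermined.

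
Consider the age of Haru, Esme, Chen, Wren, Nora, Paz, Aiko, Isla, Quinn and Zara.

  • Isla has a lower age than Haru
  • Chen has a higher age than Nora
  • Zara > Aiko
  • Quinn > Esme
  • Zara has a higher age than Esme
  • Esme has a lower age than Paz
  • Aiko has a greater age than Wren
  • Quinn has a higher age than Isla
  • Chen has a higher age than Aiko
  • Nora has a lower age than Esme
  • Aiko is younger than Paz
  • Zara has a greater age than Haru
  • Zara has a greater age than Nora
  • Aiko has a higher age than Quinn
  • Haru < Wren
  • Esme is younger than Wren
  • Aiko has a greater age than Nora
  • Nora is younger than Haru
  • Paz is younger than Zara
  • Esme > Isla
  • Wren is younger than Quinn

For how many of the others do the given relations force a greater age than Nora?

The elements the relations force above Nora are Esme, Haru, Wren, Quinn, Aiko, Chen, Paz, Zara — no chain reaches any other.
That is 8.

8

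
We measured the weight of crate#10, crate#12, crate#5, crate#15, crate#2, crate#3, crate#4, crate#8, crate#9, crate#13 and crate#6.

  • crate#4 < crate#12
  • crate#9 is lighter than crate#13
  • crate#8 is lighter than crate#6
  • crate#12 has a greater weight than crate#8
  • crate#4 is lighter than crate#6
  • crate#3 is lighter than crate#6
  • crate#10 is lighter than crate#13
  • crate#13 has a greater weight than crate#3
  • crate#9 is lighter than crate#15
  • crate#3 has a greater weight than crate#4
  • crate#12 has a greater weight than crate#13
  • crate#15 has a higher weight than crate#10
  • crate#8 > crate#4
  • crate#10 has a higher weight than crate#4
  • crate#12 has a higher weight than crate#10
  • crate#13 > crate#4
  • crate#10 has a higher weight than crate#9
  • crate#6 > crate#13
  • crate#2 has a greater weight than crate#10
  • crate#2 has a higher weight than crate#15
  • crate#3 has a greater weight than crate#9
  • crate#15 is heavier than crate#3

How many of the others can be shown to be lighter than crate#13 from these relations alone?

Directly below crate#13: crate#4, crate#9, crate#3, crate#10.
Nothing else is reachable below crate#13; 4 in all.

4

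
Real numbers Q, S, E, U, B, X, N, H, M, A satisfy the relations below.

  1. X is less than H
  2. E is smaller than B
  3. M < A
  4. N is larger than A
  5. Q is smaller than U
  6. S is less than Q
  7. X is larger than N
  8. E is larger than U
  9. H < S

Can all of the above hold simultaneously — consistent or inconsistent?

The single ordering M < A < N < X < H < S < Q < U < E < B satisfies every listed relation, so no contradiction arises.

consistent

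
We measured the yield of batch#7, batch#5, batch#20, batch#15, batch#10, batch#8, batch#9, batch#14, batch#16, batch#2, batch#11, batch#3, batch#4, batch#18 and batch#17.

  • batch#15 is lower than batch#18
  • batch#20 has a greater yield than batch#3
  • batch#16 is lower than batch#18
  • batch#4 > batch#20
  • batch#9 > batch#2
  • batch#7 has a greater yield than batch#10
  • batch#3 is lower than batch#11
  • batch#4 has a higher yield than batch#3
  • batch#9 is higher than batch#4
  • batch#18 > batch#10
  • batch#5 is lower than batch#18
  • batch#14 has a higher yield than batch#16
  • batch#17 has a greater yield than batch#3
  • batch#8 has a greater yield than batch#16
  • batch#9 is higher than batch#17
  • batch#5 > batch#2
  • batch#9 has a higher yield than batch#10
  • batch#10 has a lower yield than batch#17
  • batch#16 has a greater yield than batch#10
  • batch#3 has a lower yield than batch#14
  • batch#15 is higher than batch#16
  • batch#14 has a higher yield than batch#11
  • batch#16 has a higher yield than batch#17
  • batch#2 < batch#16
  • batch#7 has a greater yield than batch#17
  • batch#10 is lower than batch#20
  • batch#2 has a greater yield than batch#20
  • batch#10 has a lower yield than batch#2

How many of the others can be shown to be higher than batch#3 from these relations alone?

13

From batch#3 the given relations immediately reach batch#17, batch#11, batch#20, batch#4, batch#14.
From those, batch#7, batch#2, batch#16, batch#9 — 9 in total.
From those, batch#15, batch#5, batch#8, batch#18 — 13 in total.
No other element is forced above batch#3 by the given relations, so the count is 13.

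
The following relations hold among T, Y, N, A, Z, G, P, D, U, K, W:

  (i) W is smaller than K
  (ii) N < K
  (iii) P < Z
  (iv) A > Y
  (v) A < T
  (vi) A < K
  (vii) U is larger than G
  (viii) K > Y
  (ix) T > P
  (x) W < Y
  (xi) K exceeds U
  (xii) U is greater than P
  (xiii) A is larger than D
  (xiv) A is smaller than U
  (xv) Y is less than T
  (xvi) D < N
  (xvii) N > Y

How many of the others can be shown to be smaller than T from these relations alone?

From T the given relations immediately reach P, Y, A.
From those, W, D — 5 in total.
Nothing else is reachable below T; 5 in all.

5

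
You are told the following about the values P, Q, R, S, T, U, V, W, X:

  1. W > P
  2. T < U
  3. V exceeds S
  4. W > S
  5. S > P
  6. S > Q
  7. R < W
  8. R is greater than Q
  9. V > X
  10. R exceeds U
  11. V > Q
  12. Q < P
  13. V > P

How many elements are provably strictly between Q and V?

The relations place Q below V. An element lies strictly between them when it is forced above Q and also forced below V.
Above Q: {P, S, R, W}. Below V: {P, S, X}.
Intersection: {P, S} — 2.

2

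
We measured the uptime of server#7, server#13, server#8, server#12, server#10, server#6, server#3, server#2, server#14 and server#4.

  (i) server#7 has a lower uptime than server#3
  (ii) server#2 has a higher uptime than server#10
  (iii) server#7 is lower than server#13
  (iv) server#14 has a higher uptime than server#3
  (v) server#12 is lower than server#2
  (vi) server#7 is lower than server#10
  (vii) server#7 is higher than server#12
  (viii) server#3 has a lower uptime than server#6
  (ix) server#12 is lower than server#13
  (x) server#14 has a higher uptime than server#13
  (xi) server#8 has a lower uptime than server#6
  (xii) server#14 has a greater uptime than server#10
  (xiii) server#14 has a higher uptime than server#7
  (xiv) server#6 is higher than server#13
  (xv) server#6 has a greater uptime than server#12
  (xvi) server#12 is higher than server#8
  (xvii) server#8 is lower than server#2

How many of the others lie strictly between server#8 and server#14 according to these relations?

The relations place server#8 below server#14. An element lies strictly between them when it is forced above server#8 and also forced below server#14.
Above server#8: {server#12, server#7, server#13, server#3, server#10, server#6, server#2}. Below server#14: {server#12, server#7, server#13, server#3, server#10}.
Intersection: {server#12, server#7, server#13, server#3, server#10} — 5.

5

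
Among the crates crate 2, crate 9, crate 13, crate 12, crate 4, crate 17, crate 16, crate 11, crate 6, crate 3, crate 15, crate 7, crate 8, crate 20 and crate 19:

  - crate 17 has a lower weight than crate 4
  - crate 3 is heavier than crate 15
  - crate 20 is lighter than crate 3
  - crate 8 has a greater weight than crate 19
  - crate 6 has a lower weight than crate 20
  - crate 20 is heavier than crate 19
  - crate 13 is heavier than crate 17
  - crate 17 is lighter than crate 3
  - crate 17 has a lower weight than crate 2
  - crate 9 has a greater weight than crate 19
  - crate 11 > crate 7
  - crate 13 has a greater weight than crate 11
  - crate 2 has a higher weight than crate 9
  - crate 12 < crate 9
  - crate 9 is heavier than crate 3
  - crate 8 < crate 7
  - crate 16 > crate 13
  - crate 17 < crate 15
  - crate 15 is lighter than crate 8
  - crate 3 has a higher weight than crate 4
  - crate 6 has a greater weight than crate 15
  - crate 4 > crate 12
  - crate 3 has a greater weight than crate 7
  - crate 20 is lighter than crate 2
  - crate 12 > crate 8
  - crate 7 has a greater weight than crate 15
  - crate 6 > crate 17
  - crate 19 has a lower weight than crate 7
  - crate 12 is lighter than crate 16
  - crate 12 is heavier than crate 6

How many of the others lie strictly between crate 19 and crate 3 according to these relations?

5

Chaining upward from crate 19 reaches: crate 8, crate 20, crate 7, crate 12, crate 11, crate 4, crate 13, crate 16, crate 9, crate 2.
Chaining downward from crate 3 reaches: crate 17, crate 15, crate 8, crate 6, crate 20, crate 7, crate 12, crate 4.
Strictly between crate 19 and crate 3 are those in both lists: crate 8, crate 20, crate 7, crate 12, crate 4 — 5 elements.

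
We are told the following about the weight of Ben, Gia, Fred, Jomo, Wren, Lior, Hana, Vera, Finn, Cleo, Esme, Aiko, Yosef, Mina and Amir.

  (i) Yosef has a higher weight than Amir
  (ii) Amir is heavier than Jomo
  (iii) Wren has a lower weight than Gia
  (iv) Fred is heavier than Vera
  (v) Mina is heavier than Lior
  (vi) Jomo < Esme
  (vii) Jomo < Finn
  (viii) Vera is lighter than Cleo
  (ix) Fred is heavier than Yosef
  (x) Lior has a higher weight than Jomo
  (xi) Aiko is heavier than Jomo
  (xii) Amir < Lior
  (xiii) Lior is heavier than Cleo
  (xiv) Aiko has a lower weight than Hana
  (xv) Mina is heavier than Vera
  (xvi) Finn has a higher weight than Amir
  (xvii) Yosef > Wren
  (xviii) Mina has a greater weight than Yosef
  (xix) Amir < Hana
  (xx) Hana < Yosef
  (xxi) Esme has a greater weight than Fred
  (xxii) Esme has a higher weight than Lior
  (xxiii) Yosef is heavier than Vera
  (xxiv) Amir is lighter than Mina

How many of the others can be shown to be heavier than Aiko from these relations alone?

From Aiko the given relations immediately reach Hana.
From those, Yosef — 2 in total.
From those, Fred, Mina — 4 in total.
From those, Esme — 5 in total.
Nothing else is reachable above Aiko; 5 in all.

5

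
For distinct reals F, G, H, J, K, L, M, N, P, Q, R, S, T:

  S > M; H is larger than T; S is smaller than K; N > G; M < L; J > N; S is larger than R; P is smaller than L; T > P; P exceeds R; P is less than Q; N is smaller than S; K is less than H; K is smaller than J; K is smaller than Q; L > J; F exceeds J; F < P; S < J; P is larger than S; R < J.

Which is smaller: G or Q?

Following the relations from G: G < N < S < K < J < F < P < Q.
So G < Q; G is the smaller of the two.

G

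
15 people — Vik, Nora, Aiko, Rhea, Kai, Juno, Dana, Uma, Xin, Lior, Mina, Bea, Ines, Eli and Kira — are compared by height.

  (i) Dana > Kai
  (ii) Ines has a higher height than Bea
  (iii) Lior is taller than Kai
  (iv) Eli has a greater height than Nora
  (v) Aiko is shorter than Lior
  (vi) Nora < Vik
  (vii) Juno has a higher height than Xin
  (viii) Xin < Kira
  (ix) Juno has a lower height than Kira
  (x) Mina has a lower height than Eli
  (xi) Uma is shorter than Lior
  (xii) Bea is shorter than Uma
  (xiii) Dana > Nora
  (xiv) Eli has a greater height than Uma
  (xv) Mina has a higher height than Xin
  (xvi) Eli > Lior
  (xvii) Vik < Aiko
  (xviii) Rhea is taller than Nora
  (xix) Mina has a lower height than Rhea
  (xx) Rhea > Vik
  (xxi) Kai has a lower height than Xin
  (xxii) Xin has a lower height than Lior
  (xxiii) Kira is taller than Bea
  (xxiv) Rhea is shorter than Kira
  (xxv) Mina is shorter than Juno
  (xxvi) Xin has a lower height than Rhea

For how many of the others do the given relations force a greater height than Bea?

5

The elements the relations force above Bea are Ines, Uma, Lior, Eli, Kira — no chain reaches any other.
That is 5.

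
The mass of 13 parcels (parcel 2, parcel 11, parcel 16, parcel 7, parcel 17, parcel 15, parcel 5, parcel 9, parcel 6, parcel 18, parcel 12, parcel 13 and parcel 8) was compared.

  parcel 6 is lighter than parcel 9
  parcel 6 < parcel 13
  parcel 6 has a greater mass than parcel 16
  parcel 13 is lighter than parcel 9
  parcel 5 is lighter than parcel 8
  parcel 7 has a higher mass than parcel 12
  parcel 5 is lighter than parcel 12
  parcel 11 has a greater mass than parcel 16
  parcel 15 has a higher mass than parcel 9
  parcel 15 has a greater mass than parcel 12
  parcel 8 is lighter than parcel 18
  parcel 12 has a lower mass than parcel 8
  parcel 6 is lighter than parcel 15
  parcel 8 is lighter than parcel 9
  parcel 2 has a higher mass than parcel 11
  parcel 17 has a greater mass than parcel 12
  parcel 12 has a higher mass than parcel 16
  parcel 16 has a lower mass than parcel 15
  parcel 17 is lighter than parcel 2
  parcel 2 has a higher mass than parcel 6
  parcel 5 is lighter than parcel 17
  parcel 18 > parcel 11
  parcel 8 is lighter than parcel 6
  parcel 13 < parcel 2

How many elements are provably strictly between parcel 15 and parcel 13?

Chaining upward from parcel 13 reaches: parcel 9, parcel 2.
Chaining downward from parcel 15 reaches: parcel 5, parcel 16, parcel 12, parcel 8, parcel 6, parcel 9.
Strictly between parcel 13 and parcel 15 are those in both lists: parcel 9 — 1 element.

1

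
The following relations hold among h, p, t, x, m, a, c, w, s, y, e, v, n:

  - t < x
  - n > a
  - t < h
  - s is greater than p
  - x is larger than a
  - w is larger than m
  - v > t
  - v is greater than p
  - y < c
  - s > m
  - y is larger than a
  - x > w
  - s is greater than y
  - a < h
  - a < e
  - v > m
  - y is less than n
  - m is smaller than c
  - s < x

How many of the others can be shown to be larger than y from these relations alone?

Directly above y: s, n, c.
One step further: x (4 so far).
No other element is forced above y by the given relations, so the count is 4.

4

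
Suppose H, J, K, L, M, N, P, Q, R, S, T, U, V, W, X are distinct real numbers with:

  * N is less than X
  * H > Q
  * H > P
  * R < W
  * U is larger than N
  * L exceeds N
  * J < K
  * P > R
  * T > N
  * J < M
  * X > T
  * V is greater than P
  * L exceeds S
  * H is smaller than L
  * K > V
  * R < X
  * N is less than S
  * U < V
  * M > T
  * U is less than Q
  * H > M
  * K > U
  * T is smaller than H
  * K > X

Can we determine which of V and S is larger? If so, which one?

undetermined

Following every chain through S: above S we get L; below S we get N.
V is not reached, and no chain runs the other way from V to S.
So the given relations leave the order of S and V undetermined.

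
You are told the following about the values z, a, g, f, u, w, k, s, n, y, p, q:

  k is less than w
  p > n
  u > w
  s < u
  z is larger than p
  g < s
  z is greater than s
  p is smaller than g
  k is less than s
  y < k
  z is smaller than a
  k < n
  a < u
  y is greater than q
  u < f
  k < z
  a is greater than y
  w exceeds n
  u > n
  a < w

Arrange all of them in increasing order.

The consecutive links are each given: q < y; y < k; k < n; n < p; p < g; g < s; s < z; z < a; a < w; w < u; u < f.

q < y < k < n < p < g < s < z < a < w < u < f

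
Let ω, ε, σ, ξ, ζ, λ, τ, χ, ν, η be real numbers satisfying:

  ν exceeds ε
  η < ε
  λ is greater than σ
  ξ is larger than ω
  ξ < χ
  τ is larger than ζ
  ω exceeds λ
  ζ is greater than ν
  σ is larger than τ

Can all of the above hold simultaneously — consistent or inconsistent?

Every relation is compatible with η < ε < ν < ζ < τ < σ < λ < ω < ξ < χ; the set is consistent.

consistent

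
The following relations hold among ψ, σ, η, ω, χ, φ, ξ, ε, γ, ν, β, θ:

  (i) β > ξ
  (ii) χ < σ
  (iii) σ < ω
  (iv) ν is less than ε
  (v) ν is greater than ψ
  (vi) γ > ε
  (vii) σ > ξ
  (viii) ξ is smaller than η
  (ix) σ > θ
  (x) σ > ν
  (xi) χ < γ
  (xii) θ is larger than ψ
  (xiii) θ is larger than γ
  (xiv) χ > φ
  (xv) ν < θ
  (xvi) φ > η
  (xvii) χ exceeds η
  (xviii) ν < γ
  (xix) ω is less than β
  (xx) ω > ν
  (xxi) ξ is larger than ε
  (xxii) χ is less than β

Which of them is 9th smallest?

θ

The consecutive relations fix a unique order: ψ < ν < ε < ξ < η < φ < χ < γ < θ < σ < ω < β.
The 9th smallest is θ.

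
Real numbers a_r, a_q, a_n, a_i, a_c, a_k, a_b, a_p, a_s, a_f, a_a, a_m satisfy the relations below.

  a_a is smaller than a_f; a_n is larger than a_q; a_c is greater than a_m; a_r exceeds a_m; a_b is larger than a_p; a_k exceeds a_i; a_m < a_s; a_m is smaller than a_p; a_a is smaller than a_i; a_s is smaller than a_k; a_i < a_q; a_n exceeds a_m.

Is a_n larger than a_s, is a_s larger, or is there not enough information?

undetermined

Following every chain through a_s: above a_s we get a_k; below a_s we get a_m.
a_n is not reached, and no chain runs the other way from a_n to a_s.
So the given relations leave the order of a_s and a_n undetermined.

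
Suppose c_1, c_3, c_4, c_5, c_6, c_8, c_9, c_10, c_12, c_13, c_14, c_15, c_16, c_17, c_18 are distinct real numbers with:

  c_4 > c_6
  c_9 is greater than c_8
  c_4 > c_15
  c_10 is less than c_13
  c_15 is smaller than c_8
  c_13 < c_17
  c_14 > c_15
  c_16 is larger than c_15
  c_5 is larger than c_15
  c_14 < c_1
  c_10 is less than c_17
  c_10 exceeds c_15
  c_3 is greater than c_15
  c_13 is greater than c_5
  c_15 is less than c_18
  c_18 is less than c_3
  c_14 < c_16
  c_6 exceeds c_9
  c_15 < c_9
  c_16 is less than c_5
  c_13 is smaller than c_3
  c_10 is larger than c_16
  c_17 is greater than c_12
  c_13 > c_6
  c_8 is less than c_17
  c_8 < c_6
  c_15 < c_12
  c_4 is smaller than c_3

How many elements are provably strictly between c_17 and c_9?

2

Chaining upward from c_9 reaches: c_6, c_13, c_4, c_3.
Chaining downward from c_17 reaches: c_15, c_14, c_8, c_16, c_5, c_12, c_10, c_6, c_13.
Strictly between c_9 and c_17 are those in both lists: c_6, c_13 — 2 elements.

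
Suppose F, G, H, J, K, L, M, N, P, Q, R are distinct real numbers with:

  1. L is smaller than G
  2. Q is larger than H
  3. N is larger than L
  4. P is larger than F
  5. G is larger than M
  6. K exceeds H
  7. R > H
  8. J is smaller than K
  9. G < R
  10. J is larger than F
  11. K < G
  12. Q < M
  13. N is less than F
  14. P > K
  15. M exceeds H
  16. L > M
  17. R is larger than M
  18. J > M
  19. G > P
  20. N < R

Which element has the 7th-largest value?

Piecing the relations together gives one ordering: H < Q < M < L < N < F < J < K < P < G < R.
The 7th largest is N.

N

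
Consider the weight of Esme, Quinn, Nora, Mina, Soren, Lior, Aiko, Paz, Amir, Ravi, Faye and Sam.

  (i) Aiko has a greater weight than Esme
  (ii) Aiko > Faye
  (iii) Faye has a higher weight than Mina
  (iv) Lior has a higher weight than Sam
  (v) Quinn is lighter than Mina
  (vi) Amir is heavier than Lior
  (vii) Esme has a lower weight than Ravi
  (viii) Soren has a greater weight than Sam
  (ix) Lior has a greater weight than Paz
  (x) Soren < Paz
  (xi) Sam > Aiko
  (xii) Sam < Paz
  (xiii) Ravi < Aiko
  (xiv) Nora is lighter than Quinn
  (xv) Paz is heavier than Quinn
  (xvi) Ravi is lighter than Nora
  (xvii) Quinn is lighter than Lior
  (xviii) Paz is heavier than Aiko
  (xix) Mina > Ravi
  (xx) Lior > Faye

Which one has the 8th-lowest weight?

Sam

Piecing the relations together gives one ordering: Esme < Ravi < Nora < Quinn < Mina < Faye < Aiko < Sam < Soren < Paz < Lior < Amir.
Counting 8 from the smallest end gives Sam.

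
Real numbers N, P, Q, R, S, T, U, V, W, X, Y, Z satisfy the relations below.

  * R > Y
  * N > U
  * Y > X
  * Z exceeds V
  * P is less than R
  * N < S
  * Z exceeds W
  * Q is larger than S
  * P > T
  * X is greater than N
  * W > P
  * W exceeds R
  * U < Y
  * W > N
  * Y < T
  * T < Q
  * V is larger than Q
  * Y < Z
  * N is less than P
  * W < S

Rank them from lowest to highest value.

U < N < X < Y < T < P < R < W < S < Q < V < Z

The consecutive links are each given: U < N; N < X; X < Y; Y < T; T < P; P < R; R < W; W < S; S < Q; Q < V; V < Z.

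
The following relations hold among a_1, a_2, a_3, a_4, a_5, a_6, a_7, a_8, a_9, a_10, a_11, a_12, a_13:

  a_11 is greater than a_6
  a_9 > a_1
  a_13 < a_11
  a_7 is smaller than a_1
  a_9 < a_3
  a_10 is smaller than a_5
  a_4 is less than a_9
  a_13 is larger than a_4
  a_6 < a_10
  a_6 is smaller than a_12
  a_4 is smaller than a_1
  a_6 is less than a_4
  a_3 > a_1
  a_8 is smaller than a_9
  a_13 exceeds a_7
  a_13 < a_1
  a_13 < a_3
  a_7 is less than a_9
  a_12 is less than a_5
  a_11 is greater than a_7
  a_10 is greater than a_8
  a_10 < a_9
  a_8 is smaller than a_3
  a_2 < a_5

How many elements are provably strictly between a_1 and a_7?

1

The relations place a_7 below a_1. An element lies strictly between them when it is forced above a_7 and also forced below a_1.
Above a_7: {a_13, a_11, a_9, a_3}. Below a_1: {a_6, a_4, a_13}.
Intersection: {a_13} — 1.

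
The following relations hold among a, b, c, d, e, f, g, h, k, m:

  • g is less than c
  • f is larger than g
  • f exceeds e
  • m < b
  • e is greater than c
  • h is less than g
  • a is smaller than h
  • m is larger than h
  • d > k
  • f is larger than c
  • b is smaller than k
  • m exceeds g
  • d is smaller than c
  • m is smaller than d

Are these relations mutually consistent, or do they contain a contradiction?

consistent

The single ordering a < h < g < m < b < k < d < c < e < f satisfies every listed relation, so no contradiction arises.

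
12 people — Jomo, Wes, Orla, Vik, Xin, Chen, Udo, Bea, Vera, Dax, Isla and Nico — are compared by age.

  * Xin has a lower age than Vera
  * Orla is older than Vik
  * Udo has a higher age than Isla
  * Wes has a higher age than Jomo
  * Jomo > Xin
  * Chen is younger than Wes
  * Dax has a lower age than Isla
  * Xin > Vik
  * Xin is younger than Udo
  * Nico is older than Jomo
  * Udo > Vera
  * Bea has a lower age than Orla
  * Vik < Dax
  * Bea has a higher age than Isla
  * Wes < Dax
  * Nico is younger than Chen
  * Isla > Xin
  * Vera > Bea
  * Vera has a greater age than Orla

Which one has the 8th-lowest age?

Isla

The consecutive relations fix a unique order: Vik < Xin < Jomo < Nico < Chen < Wes < Dax < Isla < Bea < Orla < Vera < Udo.
Counting 8 from the smallest end gives Isla.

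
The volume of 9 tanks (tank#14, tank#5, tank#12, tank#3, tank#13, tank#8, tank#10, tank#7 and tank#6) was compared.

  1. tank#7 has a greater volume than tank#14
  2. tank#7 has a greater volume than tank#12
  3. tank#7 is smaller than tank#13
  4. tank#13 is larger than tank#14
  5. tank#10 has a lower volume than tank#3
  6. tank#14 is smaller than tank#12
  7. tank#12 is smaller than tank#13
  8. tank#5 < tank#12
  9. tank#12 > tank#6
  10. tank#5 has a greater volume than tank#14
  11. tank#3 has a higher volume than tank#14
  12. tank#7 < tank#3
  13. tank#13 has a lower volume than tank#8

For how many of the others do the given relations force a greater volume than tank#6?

5

The elements the relations force above tank#6 are tank#12, tank#7, tank#3, tank#13, tank#8 — no chain reaches any other.
That is 5.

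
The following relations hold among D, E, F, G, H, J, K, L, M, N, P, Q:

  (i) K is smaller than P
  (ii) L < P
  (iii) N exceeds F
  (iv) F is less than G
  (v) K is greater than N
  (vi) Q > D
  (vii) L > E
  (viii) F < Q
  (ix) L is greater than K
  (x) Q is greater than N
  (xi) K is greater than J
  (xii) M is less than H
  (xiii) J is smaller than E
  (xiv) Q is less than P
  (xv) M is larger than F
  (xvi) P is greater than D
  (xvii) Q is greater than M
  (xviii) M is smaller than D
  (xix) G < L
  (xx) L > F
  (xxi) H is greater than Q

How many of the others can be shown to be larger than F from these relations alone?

9

From F the given relations immediately reach M, G, N, Q, L.
From those, D, K, H, P — 9 in total.
Nothing else is reachable above F; 9 in all.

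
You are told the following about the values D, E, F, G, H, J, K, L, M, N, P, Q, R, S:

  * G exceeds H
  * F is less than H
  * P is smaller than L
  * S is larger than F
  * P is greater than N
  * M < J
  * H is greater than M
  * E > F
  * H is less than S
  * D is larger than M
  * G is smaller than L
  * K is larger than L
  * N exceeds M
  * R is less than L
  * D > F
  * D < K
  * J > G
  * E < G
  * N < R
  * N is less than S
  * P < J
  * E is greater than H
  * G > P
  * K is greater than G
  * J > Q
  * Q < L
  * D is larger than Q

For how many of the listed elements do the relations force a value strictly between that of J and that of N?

2

The relations place N below J. An element lies strictly between them when it is forced above N and also forced below J.
Above N: {S, R, P, G, L, K}. Below J: {F, M, H, P, Q, E, G}.
Intersection: {P, G} — 2.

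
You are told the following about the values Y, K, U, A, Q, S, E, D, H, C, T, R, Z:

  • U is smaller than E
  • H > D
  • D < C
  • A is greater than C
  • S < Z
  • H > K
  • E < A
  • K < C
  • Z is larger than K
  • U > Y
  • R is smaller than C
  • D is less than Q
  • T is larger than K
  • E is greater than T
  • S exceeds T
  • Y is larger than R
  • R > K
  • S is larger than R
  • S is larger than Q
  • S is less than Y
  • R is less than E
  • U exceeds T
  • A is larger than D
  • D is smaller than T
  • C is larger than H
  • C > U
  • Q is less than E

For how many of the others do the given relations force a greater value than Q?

Directly above Q: S, E.
One step further: Y, Z, A (5 so far).
One step further: U (6 so far).
One step further: C (7 so far).
Nothing else is reachable above Q; 7 in all.

7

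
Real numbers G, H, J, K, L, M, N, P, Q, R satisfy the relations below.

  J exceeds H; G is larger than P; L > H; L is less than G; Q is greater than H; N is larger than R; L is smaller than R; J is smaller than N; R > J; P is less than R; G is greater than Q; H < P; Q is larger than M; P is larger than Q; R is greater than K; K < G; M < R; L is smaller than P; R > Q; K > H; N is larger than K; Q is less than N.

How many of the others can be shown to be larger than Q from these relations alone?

The elements the relations force above Q are P, G, R, N — no chain reaches any other.
That is 4.

4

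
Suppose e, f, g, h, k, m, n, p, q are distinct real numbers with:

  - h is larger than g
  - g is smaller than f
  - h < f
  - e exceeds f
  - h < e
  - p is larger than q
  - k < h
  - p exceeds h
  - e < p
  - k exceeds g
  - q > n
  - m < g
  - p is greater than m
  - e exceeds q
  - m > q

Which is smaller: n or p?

n

n < q and q < m give n < m.
Then m < g extends the chain to g.
With g < k: n < q < m < g < k.
Then k < h extends the chain to h.
With h < f: n < q < m < g < k < h < f.
With f < e: n < q < m < g < k < h < f < e.
With e < p: n < q < m < g < k < h < f < e < p.
So n < p; n is the smaller of the two.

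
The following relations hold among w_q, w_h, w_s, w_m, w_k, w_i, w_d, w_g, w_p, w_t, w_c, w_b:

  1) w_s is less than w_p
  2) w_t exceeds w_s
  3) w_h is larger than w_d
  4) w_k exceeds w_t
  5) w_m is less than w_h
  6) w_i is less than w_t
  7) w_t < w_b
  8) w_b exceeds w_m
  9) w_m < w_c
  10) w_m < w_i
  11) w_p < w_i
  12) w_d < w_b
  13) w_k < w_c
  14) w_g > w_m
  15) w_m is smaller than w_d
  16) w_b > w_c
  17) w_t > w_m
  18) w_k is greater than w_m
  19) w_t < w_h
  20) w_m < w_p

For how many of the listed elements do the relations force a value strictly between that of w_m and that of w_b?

6

Chaining upward from w_m reaches: w_p, w_i, w_t, w_g, w_k, w_d, w_h, w_c.
Chaining downward from w_b reaches: w_s, w_p, w_i, w_t, w_k, w_d, w_c.
Strictly between w_m and w_b are those in both lists: w_p, w_i, w_t, w_k, w_d, w_c — 6 elements.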